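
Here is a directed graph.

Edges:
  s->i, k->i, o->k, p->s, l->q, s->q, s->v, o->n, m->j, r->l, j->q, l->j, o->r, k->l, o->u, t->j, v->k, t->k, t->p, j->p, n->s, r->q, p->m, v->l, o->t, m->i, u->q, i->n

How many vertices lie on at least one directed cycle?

9

A vertex is on a directed cycle iff it belongs to a strongly connected component of size ≥ 2 (or has a self-loop).
The vertices on cycles are {i, j, k, l, m, n, p, s, v} — 9 in total.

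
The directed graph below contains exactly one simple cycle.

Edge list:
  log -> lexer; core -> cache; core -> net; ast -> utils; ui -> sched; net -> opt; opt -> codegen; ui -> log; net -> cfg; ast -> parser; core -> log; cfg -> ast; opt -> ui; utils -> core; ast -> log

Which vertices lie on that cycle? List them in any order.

ast, cfg, net, core, utils

DFS with gray/black marking from core:
core gray
  log gray
    lexer gray
    lexer black
  log black
  cache gray
  cache black
  net gray
    cfg gray
      ast gray
        ast→log: log black — skip
        utils gray
          utils→core: core is gray → back edge
Back edge closes the cycle core → net → cfg → ast → utils → core; its vertices are {ast, cfg, net, core, utils}.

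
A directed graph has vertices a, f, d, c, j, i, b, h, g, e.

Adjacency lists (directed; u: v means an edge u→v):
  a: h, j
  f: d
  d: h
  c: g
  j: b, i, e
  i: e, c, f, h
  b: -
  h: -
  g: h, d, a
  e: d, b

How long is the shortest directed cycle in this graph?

5

For each vertex v, BFS finds the shortest path from v back to v.
The shortest such closed walk is j → i → c → g → a → j, length 5.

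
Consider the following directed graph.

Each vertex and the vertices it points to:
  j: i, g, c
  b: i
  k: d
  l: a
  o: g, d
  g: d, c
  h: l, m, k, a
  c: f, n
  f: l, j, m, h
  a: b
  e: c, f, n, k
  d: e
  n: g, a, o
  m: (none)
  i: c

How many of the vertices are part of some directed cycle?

A vertex is on a directed cycle iff it belongs to a strongly connected component of size ≥ 2 (or has a self-loop).
The vertices on cycles are {a, b, c, d, e, f, g, h, i, j, k, l, n, o} — 14 in total.

14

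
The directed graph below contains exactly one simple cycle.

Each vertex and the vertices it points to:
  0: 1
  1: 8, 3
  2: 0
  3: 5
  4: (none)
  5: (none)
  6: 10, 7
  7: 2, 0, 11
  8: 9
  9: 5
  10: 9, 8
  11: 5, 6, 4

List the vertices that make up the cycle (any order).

DFS with gray/black marking from 7:
7 gray
  2 gray
    0 gray
      1 gray
        8 gray
          9 gray
            5 gray
            5 black
          9 black
        8 black
        3 gray
          3→5: 5 black — skip
        3 black
      1 black
    0 black
  2 black
  7→0: 0 black — skip
  11 gray
    11→5: 5 black — skip
    6 gray
      10 gray
        10→9: 9 black — skip
        10→8: 8 black — skip
      10 black
      6→7: 7 is gray → back edge
Back edge closes the cycle 7 → 11 → 6 → 7; its vertices are {6, 7, 11}.

6, 7, 11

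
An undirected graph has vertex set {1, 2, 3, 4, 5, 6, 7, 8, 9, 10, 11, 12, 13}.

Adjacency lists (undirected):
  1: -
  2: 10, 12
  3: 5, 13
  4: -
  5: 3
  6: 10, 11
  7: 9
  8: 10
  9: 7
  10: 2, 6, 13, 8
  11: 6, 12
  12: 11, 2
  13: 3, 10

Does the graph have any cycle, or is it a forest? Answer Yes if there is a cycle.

DFS, tracking each vertex's parent; an edge to a visited non-parent vertex closes a cycle.
Start from 1:
visit 1 (parent –)
visit 2 (parent –)
  visit 10 (parent 2)
    10–2: parent, skip
    visit 6 (parent 10)
      6–10: parent, skip
      visit 11 (parent 6)
        11–6: parent, skip
        visit 12 (parent 11)
          12–11: parent, skip
          12–2: 2 visited and ≠ parent → cycle
Cycle: 2 – 10 – 6 – 11 – 12 – 2.

Yes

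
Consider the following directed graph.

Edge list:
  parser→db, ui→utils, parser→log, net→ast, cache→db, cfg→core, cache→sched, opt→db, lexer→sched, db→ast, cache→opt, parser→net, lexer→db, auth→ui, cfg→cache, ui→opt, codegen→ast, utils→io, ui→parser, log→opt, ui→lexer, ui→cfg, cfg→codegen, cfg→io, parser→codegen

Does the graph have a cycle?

DFS with white/gray/black marking, starting from ast:
ast gray
ast black
cache gray
  sched gray
  sched black
  opt gray
    db gray
      db→ast: ast black — skip
    db black
  opt black
  cache→db: db black — skip
cache black
utils gray
  io gray
  io black
utils black
log gray
  log→opt: opt black — skip
log black
lexer gray
  lexer→sched: sched black — skip
  lexer→db: db black — skip
lexer black
parser gray
  codegen gray
    codegen→ast: ast black — skip
  codegen black
  parser→db: db black — skip
  parser→log: log black — skip
  net gray
    net→ast: ast black — skip
  net black
parser black
core gray
core black
auth gray
  ui gray
    ui→lexer: lexer black — skip
    ui→utils: utils black — skip
    cfg gray
      cfg→core: core black — skip
      cfg→cache: cache black — skip
      cfg→io: io black — skip
      cfg→codegen: codegen black — skip
    cfg black
    ui→parser: parser black — skip
    ui→opt: opt black — skip
  ui black
auth black
Every edge goes to a white or black vertex — no back edge, so the graph is acyclic.

No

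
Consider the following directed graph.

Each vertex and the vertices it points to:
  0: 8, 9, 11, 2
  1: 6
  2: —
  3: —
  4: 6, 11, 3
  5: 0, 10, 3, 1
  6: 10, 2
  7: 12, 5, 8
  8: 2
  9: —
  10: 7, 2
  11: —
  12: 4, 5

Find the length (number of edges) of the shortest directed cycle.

3

For each vertex v, BFS finds the shortest path from v back to v.
The shortest such closed walk is 7 → 5 → 10 → 7, length 3.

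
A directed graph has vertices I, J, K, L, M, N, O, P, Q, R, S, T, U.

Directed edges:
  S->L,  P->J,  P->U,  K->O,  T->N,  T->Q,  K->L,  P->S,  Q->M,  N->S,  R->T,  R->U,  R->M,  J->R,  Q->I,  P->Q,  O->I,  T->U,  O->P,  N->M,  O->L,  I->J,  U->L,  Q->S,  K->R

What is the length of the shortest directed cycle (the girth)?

For each vertex v, BFS finds the shortest path from v back to v.
The shortest such closed walk is R → T → Q → I → J → R, length 5.

5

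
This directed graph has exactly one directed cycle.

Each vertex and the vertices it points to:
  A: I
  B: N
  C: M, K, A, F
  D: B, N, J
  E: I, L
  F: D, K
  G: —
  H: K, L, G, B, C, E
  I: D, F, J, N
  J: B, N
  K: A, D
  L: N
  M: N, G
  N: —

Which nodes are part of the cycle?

DFS with gray/black marking from F:
F gray
  D gray
    B gray
      N gray
      N black
    B black
    D→N: N black — skip
    J gray
      J→B: B black — skip
      J→N: N black — skip
    J black
  D black
  K gray
    A gray
      I gray
        I→D: D black — skip
        I→F: F is gray → back edge
Back edge closes the cycle F → K → A → I → F; its vertices are {A, F, I, K}.

A, F, I, K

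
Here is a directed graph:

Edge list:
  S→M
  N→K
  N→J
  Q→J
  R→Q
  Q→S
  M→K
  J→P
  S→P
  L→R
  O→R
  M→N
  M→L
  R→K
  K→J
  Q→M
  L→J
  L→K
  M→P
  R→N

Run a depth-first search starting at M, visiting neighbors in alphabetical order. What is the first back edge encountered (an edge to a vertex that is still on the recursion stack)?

Q→M

DFS from M (visiting neighbors in alphabetical order); mark gray on enter, black on exit:
M gray
  K gray
    J gray
      P gray
      P black
    J black
  K black
  L gray
    L→J: J black — skip
    L→K: K black — skip
    R gray
      R→K: K black — skip
      N gray
        N→J: J black — skip
        N→K: K black — skip
      N black
      Q gray
        Q→J: J black — skip
        Q→M: M is gray → back edge
First back edge: Q → M.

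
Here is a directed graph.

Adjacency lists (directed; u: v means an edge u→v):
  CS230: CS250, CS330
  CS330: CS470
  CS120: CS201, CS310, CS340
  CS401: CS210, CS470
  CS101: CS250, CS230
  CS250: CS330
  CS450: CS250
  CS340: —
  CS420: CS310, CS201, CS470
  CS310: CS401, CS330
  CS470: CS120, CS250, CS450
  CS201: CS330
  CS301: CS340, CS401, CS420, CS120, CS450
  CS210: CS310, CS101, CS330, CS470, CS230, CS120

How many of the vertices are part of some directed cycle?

A vertex is on a directed cycle iff it belongs to a strongly connected component of size ≥ 2 (or has a self-loop).
The vertices on cycles are {CS101, CS120, CS201, CS210, CS230, CS250, CS310, CS330, CS401, CS450, CS470} — 11 in total.

11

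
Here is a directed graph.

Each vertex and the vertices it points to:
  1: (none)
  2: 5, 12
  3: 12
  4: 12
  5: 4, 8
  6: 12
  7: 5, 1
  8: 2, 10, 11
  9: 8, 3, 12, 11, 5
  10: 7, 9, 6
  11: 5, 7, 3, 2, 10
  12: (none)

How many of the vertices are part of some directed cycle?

7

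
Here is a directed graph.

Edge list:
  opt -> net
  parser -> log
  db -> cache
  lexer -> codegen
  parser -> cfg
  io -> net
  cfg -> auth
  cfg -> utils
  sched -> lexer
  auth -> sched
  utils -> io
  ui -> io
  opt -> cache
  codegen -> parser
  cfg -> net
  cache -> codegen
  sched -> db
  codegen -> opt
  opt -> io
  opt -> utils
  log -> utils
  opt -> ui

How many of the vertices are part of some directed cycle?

9

A vertex is on a directed cycle iff it belongs to a strongly connected component of size ≥ 2 (or has a self-loop).
The vertices on cycles are {db, cfg, opt, auth, cache, lexer, sched, parser, codegen} — 9 in total.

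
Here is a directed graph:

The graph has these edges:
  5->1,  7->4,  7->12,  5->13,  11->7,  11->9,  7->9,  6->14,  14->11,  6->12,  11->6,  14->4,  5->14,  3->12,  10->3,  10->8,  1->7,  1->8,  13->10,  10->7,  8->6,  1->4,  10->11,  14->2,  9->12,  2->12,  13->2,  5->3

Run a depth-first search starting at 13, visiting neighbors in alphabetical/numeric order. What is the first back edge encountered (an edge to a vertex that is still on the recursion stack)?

DFS from 13 (visiting neighbors in alphabetical/numeric order); mark gray on enter, black on exit:
13 gray
  2 gray
    12 gray
    12 black
  2 black
  10 gray
    3 gray
      3→12: 12 black — skip
    3 black
    7 gray
      4 gray
      4 black
      9 gray
        9→12: 12 black — skip
      9 black
      7→12: 12 black — skip
    7 black
    8 gray
      6 gray
        6→12: 12 black — skip
        14 gray
          14→2: 2 black — skip
          14→4: 4 black — skip
          11 gray
            11→6: 6 is gray → back edge
First back edge: 11 → 6.

11→6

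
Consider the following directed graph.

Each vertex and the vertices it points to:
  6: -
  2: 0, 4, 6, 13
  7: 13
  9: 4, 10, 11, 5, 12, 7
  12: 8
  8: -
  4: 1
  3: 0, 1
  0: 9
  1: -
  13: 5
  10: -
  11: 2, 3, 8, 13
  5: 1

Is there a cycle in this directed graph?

Yes

DFS with white/gray/black marking, starting from 4:
4 gray
  1 gray
  1 black
4 black
6 gray
6 black
2 gray
  0 gray
    9 gray
      9→4: 4 black — skip
      10 gray
      10 black
      11 gray
        11→2: 2 is gray → back edge
Back edge found, so a cycle exists: 2 → 0 → 9 → 11 → 2.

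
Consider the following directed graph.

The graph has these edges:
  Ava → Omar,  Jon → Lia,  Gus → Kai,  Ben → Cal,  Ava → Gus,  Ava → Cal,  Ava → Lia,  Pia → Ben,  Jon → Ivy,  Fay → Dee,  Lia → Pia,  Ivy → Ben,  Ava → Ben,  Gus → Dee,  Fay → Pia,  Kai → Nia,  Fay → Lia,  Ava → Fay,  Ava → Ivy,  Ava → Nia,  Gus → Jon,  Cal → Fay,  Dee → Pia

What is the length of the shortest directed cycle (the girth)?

4

For each vertex v, BFS finds the shortest path from v back to v.
The shortest such closed walk is Fay → Pia → Ben → Cal → Fay, length 4.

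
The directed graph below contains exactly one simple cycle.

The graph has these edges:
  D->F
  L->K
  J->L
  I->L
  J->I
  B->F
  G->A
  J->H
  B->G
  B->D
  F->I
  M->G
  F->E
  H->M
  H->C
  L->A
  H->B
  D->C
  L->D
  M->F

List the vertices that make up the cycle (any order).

D, F, I, L

DFS with gray/black marking from L:
L gray
  A gray
  A black
  D gray
    F gray
      E gray
      E black
      I gray
        I→L: L is gray → back edge
Back edge closes the cycle L → D → F → I → L; its vertices are {D, F, I, L}.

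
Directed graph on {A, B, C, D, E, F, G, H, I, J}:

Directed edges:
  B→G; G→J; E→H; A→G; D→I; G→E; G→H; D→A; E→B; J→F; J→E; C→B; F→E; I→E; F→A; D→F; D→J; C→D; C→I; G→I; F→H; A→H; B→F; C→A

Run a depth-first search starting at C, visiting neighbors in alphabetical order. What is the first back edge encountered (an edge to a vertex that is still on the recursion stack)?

DFS from C (visiting neighbors in alphabetical order); mark gray on enter, black on exit:
C gray
  A gray
    G gray
      E gray
        B gray
          F gray
            F→A: A is gray → back edge
First back edge: F → A.

F→A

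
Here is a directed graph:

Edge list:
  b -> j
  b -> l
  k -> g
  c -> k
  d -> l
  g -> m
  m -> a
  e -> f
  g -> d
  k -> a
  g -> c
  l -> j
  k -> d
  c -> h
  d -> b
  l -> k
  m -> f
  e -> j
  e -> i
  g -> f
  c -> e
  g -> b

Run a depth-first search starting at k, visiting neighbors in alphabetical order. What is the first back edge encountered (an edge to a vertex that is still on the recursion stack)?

l→k

DFS from k (visiting neighbors in alphabetical order); mark gray on enter, black on exit:
k gray
  a gray
  a black
  d gray
    b gray
      j gray
      j black
      l gray
        l→j: j black — skip
        l→k: k is gray → back edge
First back edge: l → k.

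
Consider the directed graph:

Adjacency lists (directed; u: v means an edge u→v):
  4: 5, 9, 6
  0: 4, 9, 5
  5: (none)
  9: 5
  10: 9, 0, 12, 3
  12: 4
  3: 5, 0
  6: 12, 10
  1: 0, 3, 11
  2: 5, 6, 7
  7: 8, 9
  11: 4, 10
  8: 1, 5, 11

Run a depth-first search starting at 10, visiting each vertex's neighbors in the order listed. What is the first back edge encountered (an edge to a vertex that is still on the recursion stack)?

12→4

DFS from 10 (visiting each vertex's neighbors in the order listed); mark gray on enter, black on exit:
10 gray
  9 gray
    5 gray
    5 black
  9 black
  0 gray
    4 gray
      4→5: 5 black — skip
      4→9: 9 black — skip
      6 gray
        12 gray
          12→4: 4 is gray → back edge
First back edge: 12 → 4.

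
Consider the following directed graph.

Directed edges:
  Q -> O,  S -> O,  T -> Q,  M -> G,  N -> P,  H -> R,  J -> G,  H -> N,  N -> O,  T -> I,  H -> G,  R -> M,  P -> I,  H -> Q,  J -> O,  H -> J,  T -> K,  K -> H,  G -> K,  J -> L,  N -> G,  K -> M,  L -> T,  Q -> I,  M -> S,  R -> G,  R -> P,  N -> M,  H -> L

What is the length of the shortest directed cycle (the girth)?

3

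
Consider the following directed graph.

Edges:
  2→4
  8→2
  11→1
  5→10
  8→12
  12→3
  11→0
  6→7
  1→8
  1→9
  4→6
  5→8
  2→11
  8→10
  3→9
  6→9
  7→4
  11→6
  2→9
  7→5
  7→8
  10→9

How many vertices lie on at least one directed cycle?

8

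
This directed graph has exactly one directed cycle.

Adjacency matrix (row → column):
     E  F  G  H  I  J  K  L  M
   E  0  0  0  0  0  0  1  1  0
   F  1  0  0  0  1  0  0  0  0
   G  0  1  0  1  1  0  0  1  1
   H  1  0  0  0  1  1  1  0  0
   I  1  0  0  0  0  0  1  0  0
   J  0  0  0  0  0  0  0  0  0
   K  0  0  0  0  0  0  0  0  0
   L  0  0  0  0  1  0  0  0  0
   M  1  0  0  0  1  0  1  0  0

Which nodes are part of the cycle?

E, I, L

DFS with gray/black marking from L:
L gray
  I gray
    E gray
      E→L: L is gray → back edge
Back edge closes the cycle L → I → E → L; its vertices are {E, I, L}.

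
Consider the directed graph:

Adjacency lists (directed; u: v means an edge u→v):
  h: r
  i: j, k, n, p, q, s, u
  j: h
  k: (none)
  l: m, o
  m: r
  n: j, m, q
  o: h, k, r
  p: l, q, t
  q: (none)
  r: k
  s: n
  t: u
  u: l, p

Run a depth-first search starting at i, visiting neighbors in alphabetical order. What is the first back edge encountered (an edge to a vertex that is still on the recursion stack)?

DFS from i (visiting neighbors in alphabetical order); mark gray on enter, black on exit:
i gray
  j gray
    h gray
      r gray
        k gray
        k black
      r black
    h black
  j black
  i→k: k black — skip
  n gray
    n→j: j black — skip
    m gray
      m→r: r black — skip
    m black
    q gray
    q black
  n black
  p gray
    l gray
      l→m: m black — skip
      o gray
        o→h: h black — skip
        o→k: k black — skip
        o→r: r black — skip
      o black
    l black
    p→q: q black — skip
    t gray
      u gray
        u→l: l black — skip
        u→p: p is gray → back edge
First back edge: u → p.

u→p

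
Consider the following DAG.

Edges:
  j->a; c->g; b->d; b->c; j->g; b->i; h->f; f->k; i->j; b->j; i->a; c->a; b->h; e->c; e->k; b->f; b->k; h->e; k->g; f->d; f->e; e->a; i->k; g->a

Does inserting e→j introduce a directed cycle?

No

Adding e→j creates a cycle iff j can already reach e.
Explore from j: no path reaches e. The graph stays acyclic.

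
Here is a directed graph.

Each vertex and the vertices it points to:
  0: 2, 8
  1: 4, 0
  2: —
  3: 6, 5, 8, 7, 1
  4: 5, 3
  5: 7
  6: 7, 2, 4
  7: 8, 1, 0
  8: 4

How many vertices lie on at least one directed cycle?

8

A vertex is on a directed cycle iff it belongs to a strongly connected component of size ≥ 2 (or has a self-loop).
The vertices on cycles are {0, 1, 3, 4, 5, 6, 7, 8} — 8 in total.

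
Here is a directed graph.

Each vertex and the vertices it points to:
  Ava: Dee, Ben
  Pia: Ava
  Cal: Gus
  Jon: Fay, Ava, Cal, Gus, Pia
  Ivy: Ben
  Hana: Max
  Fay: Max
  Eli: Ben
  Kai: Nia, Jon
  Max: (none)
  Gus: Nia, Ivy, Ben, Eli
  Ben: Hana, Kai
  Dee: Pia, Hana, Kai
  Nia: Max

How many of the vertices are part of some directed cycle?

A vertex is on a directed cycle iff it belongs to a strongly connected component of size ≥ 2 (or has a self-loop).
The vertices on cycles are {Ava, Ben, Cal, Dee, Eli, Gus, Ivy, Jon, Kai, Pia} — 10 in total.

10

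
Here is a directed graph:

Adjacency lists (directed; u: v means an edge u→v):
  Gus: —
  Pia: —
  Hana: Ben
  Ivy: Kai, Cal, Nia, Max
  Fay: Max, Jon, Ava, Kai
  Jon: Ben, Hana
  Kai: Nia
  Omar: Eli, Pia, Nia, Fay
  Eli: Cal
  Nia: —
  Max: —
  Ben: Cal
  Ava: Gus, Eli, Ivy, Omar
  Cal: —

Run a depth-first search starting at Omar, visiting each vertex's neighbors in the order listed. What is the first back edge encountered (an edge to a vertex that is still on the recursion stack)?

Ava→Omar

DFS from Omar (visiting each vertex's neighbors in the order listed); mark gray on enter, black on exit:
Omar gray
  Eli gray
    Cal gray
    Cal black
  Eli black
  Pia gray
  Pia black
  Nia gray
  Nia black
  Fay gray
    Max gray
    Max black
    Jon gray
      Ben gray
        Ben→Cal: Cal black — skip
      Ben black
      Hana gray
        Hana→Ben: Ben black — skip
      Hana black
    Jon black
    Ava gray
      Gus gray
      Gus black
      Ava→Eli: Eli black — skip
      Ivy gray
        Kai gray
          Kai→Nia: Nia black — skip
        Kai black
        Ivy→Cal: Cal black — skip
        Ivy→Nia: Nia black — skip
        Ivy→Max: Max black — skip
      Ivy black
      Ava→Omar: Omar is gray → back edge
First back edge: Ava → Omar.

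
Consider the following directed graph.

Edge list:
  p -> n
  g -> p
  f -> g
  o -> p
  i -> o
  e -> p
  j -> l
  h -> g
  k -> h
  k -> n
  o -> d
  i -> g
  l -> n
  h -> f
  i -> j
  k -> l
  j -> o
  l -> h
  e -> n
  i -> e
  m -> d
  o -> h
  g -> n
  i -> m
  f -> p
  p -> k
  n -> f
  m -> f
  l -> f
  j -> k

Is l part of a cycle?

l is on a cycle iff l can reach itself via ≥1 edge.
l → f → p → k → l — yes.

Yes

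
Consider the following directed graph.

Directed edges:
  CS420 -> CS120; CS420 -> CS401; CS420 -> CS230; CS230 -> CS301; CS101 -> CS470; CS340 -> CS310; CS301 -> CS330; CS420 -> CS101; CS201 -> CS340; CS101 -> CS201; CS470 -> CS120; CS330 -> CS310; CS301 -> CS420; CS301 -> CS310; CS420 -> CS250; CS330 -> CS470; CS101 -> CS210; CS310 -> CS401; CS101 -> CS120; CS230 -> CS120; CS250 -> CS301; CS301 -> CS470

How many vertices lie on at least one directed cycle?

4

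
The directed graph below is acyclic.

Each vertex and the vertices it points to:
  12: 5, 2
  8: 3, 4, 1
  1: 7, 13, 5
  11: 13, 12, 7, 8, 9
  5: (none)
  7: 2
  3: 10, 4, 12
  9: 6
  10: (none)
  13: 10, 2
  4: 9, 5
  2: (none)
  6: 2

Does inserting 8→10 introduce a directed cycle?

No

Adding 8→10 creates a cycle iff 10 can already reach 8.
Explore from 10: no path reaches 8. The graph stays acyclic.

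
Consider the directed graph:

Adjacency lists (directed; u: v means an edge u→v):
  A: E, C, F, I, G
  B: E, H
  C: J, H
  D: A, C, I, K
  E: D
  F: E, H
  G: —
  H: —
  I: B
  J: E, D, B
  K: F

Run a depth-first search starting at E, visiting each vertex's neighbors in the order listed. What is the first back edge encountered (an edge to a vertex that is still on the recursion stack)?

A→E

DFS from E (visiting each vertex's neighbors in the order listed); mark gray on enter, black on exit:
E gray
  D gray
    A gray
      A→E: E is gray → back edge
First back edge: A → E.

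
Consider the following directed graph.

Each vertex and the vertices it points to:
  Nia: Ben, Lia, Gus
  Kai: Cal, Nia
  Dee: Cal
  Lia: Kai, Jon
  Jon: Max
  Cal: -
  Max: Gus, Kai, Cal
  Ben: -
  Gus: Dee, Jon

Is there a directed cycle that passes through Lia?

Lia is on a cycle iff Lia can reach itself via ≥1 edge.
Lia → Kai → Nia → Lia — yes.

Yes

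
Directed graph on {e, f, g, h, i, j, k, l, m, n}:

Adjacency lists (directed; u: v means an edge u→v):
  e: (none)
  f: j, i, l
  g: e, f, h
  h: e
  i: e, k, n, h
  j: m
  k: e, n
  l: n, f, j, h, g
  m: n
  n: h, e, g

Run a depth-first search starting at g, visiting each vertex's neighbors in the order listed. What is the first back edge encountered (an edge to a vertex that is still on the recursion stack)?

DFS from g (visiting each vertex's neighbors in the order listed); mark gray on enter, black on exit:
g gray
  e gray
  e black
  f gray
    j gray
      m gray
        n gray
          h gray
            h→e: e black — skip
          h black
          n→e: e black — skip
          n→g: g is gray → back edge
First back edge: n → g.

n->g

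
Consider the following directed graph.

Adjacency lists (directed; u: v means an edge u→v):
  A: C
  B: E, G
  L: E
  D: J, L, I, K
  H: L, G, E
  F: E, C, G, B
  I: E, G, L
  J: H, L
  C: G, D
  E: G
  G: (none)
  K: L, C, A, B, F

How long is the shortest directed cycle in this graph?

For each vertex v, BFS finds the shortest path from v back to v.
The shortest such closed walk is C → D → K → C, length 3.

3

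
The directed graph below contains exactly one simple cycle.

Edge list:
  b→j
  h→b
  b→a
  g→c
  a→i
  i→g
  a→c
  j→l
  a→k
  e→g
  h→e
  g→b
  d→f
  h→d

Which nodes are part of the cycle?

a, b, g, i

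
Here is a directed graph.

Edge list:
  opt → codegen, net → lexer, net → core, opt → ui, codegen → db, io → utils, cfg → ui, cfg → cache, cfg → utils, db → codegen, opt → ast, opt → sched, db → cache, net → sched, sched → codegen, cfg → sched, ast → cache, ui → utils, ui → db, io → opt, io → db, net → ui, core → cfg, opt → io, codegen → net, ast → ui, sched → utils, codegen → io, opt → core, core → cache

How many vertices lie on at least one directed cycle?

10

A vertex is on a directed cycle iff it belongs to a strongly connected component of size ≥ 2 (or has a self-loop).
The vertices on cycles are {db, io, ui, ast, cfg, net, opt, core, sched, codegen} — 10 in total.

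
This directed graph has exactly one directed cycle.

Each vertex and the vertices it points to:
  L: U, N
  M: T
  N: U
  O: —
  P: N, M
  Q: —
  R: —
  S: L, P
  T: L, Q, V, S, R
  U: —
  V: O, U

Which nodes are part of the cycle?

DFS with gray/black marking from T:
T gray
  L gray
    U gray
    U black
    N gray
      N→U: U black — skip
    N black
  L black
  Q gray
  Q black
  V gray
    O gray
    O black
    V→U: U black — skip
  V black
  S gray
    S→L: L black — skip
    P gray
      P→N: N black — skip
      M gray
        M→T: T is gray → back edge
Back edge closes the cycle T → S → P → M → T; its vertices are {M, P, S, T}.

M, P, S, T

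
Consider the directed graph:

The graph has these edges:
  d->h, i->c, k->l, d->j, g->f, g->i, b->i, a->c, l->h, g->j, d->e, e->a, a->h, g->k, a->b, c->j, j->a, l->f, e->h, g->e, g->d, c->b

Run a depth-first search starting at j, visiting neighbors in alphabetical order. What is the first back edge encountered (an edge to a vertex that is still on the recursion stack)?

c->b

DFS from j (visiting neighbors in alphabetical order); mark gray on enter, black on exit:
j gray
  a gray
    b gray
      i gray
        c gray
          c→b: b is gray → back edge
First back edge: c → b.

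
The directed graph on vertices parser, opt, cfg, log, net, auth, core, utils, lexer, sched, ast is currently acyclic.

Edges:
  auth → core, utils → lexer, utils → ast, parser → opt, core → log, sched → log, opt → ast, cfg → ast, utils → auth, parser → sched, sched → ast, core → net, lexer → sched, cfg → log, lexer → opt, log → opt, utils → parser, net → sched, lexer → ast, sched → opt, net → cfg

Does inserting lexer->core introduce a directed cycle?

Adding lexer→core creates a cycle iff core can already reach lexer.
Explore from core: no path reaches lexer. The graph stays acyclic.

No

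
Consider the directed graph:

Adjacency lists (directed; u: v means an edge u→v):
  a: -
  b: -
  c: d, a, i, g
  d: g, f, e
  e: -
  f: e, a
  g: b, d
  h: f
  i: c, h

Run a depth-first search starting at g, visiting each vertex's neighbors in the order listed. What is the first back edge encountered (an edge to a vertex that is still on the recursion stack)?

DFS from g (visiting each vertex's neighbors in the order listed); mark gray on enter, black on exit:
g gray
  b gray
  b black
  d gray
    d→g: g is gray → back edge
First back edge: d → g.

d->g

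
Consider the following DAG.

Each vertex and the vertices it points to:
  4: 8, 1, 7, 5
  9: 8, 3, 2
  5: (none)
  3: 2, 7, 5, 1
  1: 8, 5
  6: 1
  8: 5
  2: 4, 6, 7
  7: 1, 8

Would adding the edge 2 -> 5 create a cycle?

No

Adding 2→5 creates a cycle iff 5 can already reach 2.
Explore from 5: no path reaches 2. The graph stays acyclic.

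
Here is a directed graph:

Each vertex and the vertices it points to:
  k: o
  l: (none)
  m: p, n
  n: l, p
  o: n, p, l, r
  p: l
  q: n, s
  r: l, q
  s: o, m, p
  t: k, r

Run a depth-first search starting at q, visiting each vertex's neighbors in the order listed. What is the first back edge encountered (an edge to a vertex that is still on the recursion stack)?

DFS from q (visiting each vertex's neighbors in the order listed); mark gray on enter, black on exit:
q gray
  n gray
    l gray
    l black
    p gray
      p→l: l black — skip
    p black
  n black
  s gray
    o gray
      o→n: n black — skip
      o→p: p black — skip
      o→l: l black — skip
      r gray
        r→l: l black — skip
        r→q: q is gray → back edge
First back edge: r → q.

r→q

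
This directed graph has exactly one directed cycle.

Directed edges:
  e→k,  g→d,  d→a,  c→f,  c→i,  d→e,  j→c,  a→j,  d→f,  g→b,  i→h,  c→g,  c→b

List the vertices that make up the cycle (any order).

DFS with gray/black marking from d:
d gray
  f gray
  f black
  a gray
    j gray
      c gray
        c→f: f black — skip
        b gray
        b black
        i gray
          h gray
          h black
        i black
        g gray
          g→d: d is gray → back edge
Back edge closes the cycle d → a → j → c → g → d; its vertices are {a, c, d, g, j}.

a, c, d, g, j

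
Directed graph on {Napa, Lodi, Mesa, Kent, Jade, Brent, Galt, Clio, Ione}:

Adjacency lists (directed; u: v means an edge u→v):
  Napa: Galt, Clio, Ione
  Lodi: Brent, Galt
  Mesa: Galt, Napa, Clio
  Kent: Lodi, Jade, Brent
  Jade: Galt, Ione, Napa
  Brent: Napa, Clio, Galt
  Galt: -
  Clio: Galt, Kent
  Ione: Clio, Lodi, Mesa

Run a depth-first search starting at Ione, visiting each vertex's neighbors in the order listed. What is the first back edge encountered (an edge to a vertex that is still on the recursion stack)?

Napa->Clio

DFS from Ione (visiting each vertex's neighbors in the order listed); mark gray on enter, black on exit:
Ione gray
  Clio gray
    Galt gray
    Galt black
    Kent gray
      Lodi gray
        Brent gray
          Napa gray
            Napa→Galt: Galt black — skip
            Napa→Clio: Clio is gray → back edge
First back edge: Napa → Clio.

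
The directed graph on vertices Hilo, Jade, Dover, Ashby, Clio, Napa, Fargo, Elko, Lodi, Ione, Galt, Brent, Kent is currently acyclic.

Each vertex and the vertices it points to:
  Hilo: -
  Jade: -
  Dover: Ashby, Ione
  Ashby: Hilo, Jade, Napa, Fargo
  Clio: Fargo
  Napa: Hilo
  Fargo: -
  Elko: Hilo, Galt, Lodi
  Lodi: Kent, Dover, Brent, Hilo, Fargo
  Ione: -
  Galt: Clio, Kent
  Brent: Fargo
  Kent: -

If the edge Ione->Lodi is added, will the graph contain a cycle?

Yes

Adding Ione→Lodi creates a cycle iff Lodi can already reach Ione.
Path from Lodi: Lodi → Dover → Ione.
So Lodi → … → Ione → Lodi is a cycle.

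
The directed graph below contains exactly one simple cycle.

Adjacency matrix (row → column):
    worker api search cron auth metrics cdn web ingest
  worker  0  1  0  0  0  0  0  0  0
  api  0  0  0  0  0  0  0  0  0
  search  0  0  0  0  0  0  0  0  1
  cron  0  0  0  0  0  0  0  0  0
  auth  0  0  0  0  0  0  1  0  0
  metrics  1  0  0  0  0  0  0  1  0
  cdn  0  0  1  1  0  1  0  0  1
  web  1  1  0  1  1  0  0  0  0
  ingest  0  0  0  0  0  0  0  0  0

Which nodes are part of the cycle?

cdn, web, auth, metrics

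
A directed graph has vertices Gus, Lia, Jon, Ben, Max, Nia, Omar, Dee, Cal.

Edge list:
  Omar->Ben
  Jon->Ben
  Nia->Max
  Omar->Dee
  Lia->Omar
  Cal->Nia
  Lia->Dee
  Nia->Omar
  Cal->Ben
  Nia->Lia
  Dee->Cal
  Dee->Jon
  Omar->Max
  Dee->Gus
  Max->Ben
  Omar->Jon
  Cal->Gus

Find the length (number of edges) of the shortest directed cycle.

For each vertex v, BFS finds the shortest path from v back to v.
The shortest such closed walk is Lia → Dee → Cal → Nia → Lia, length 4.

4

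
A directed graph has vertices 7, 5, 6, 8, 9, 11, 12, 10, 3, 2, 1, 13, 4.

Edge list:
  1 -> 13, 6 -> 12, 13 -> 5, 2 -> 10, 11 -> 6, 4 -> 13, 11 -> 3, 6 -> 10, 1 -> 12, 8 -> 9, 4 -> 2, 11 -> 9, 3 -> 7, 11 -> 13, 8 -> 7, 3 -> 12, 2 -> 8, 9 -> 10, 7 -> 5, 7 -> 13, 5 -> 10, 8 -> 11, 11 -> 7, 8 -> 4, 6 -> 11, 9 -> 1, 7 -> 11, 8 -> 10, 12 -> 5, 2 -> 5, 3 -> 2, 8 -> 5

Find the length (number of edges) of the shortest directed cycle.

For each vertex v, BFS finds the shortest path from v back to v.
The shortest such closed walk is 11 → 6 → 11, length 2.

2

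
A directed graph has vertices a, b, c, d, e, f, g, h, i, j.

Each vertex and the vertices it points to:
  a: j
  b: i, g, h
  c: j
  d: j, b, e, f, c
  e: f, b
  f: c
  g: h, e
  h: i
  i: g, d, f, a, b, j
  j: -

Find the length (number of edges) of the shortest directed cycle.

For each vertex v, BFS finds the shortest path from v back to v.
The shortest such closed walk is i → b → i, length 2.

2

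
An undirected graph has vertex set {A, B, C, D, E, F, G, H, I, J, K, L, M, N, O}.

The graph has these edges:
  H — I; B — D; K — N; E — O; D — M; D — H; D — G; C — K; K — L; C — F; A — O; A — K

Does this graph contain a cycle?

No

DFS, tracking each vertex's parent; an edge to a visited non-parent vertex closes a cycle.
Start from I:
visit I (parent –)
  visit H (parent I)
    visit D (parent H)
      visit M (parent D)
        M–D: parent, skip
      D–H: parent, skip
      visit B (parent D)
        B–D: parent, skip
      visit G (parent D)
        G–D: parent, skip
    H–I: parent, skip
visit A (parent –)
  visit O (parent A)
    visit E (parent O)
      E–O: parent, skip
    O–A: parent, skip
  visit K (parent A)
    visit N (parent K)
      N–K: parent, skip
    visit L (parent K)
      L–K: parent, skip
    K–A: parent, skip
    visit C (parent K)
      C–K: parent, skip
      visit F (parent C)
        F–C: parent, skip
visit J (parent –)
No non-parent visited neighbor found — the graph is a forest.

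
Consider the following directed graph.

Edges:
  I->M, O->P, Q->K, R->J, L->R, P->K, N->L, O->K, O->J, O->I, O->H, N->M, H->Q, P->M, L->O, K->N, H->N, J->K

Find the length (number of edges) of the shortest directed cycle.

4

For each vertex v, BFS finds the shortest path from v back to v.
The shortest such closed walk is L → O → H → N → L, length 4.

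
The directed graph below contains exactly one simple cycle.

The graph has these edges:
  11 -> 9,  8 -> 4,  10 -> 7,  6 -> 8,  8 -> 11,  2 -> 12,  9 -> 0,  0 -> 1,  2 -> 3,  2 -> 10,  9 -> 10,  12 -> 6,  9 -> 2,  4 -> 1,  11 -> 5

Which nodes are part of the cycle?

2, 6, 8, 9, 11, 12

DFS with gray/black marking from 11:
11 gray
  5 gray
  5 black
  9 gray
    2 gray
      10 gray
        7 gray
        7 black
      10 black
      3 gray
      3 black
      12 gray
        6 gray
          8 gray
            8→11: 11 is gray → back edge
Back edge closes the cycle 11 → 9 → 2 → 12 → 6 → 8 → 11; its vertices are {2, 6, 8, 9, 11, 12}.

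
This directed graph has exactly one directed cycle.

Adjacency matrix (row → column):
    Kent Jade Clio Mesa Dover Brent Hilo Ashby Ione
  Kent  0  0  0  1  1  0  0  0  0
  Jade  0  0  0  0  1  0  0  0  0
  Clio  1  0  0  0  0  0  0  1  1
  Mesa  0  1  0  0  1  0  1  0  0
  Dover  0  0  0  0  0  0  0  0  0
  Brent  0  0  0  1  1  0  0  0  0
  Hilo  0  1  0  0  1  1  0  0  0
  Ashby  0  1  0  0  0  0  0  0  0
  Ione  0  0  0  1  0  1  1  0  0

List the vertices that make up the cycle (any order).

Hilo, Mesa, Brent

DFS with gray/black marking from Brent:
Brent gray
  Mesa gray
    Dover gray
    Dover black
    Jade gray
      Jade→Dover: Dover black — skip
    Jade black
    Hilo gray
      Hilo→Dover: Dover black — skip
      Hilo→Brent: Brent is gray → back edge
Back edge closes the cycle Brent → Mesa → Hilo → Brent; its vertices are {Hilo, Mesa, Brent}.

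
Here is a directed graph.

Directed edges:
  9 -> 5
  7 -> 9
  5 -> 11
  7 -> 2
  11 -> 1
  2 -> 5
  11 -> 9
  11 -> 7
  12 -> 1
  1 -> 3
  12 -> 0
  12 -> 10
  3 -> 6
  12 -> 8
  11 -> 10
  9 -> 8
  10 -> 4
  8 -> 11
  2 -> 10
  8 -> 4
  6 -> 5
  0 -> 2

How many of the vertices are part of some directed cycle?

9

A vertex is on a directed cycle iff it belongs to a strongly connected component of size ≥ 2 (or has a self-loop).
The vertices on cycles are {1, 2, 3, 5, 6, 7, 8, 9, 11} — 9 in total.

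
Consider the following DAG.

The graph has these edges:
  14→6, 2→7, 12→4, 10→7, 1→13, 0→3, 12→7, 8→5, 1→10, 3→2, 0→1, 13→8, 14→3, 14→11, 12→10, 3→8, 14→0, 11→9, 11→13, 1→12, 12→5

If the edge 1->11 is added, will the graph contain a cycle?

No

Adding 1→11 creates a cycle iff 11 can already reach 1.
Explore from 11: no path reaches 1. The graph stays acyclic.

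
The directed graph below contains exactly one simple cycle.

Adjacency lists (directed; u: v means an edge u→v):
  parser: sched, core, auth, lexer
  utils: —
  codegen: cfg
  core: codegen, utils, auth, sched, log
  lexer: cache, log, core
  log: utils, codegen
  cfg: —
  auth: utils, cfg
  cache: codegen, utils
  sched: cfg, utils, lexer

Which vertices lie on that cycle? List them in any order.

DFS with gray/black marking from core:
core gray
  codegen gray
    cfg gray
    cfg black
  codegen black
  utils gray
  utils black
  auth gray
    auth→utils: utils black — skip
    auth→cfg: cfg black — skip
  auth black
  sched gray
    sched→cfg: cfg black — skip
    sched→utils: utils black — skip
    lexer gray
      cache gray
        cache→codegen: codegen black — skip
        cache→utils: utils black — skip
      cache black
      log gray
        log→utils: utils black — skip
        log→codegen: codegen black — skip
      log black
      lexer→core: core is gray → back edge
Back edge closes the cycle core → sched → lexer → core; its vertices are {core, lexer, sched}.

core, lexer, sched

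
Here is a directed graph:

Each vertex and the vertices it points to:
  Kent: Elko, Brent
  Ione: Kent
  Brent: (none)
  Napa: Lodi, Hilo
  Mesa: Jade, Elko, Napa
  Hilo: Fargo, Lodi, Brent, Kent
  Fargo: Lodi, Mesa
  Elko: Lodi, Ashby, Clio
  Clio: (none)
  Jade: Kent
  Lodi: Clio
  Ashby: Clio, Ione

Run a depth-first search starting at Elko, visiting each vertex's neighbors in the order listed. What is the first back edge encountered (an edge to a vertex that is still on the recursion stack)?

Kent→Elko

DFS from Elko (visiting each vertex's neighbors in the order listed); mark gray on enter, black on exit:
Elko gray
  Lodi gray
    Clio gray
    Clio black
  Lodi black
  Ashby gray
    Ashby→Clio: Clio black — skip
    Ione gray
      Kent gray
        Kent→Elko: Elko is gray → back edge
First back edge: Kent → Elko.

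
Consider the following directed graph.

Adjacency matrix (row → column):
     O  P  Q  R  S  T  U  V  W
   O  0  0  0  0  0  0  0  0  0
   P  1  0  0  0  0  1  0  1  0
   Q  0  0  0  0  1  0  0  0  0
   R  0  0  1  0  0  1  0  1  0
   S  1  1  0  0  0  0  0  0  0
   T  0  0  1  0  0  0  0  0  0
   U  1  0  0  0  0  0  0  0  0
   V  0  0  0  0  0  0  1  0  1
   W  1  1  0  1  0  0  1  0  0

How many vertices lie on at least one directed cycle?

7

A vertex is on a directed cycle iff it belongs to a strongly connected component of size ≥ 2 (or has a self-loop).
The vertices on cycles are {P, Q, R, S, T, V, W} — 7 in total.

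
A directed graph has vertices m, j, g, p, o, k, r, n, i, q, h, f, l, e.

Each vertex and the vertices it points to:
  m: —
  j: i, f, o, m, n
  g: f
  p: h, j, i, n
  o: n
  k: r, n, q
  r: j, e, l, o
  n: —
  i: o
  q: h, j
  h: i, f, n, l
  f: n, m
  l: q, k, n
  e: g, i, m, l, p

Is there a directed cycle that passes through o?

No

o lies on a cycle iff there is a path from o back to itself.
Exploring from o, it never reaches itself; equivalently, its strongly connected component is a singleton.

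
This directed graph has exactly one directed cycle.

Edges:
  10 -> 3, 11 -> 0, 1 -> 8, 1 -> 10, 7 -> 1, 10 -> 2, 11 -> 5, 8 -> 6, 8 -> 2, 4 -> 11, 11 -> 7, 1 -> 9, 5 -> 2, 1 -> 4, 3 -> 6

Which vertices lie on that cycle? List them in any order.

DFS with gray/black marking from 1:
1 gray
  8 gray
    2 gray
    2 black
    6 gray
    6 black
  8 black
  4 gray
    11 gray
      7 gray
        7→1: 1 is gray → back edge
Back edge closes the cycle 1 → 4 → 11 → 7 → 1; its vertices are {1, 4, 7, 11}.

1, 4, 7, 11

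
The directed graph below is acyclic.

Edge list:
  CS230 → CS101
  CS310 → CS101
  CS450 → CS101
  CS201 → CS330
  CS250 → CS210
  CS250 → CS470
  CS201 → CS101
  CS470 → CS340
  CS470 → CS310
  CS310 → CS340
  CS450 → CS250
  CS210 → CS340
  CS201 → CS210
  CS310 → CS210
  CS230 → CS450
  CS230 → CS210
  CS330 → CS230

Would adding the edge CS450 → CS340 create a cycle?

No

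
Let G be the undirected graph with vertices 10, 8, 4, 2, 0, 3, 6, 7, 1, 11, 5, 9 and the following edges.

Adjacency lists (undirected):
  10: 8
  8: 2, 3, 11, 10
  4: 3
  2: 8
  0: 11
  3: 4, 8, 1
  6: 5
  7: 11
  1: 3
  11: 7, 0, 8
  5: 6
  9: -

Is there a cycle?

No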